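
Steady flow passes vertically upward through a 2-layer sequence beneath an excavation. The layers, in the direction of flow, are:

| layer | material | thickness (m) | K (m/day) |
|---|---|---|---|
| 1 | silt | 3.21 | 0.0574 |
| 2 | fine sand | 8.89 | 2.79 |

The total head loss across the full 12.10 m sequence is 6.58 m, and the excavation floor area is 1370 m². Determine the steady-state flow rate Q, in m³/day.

153

Flow is perpendicular to layering, so the layers act in series and the equivalent K is the thickness-weighted harmonic mean.
Total thickness L = 3.21 + 8.89 = 12.10 m.
Σ(b_i/K_i) = 3.21/0.0574 + 8.89/2.79 = 59.11 d.
K_eq = L / Σ(b_i/K_i) = 12.10 / 59.11 = 0.2047 m/day.
Q = K_eq · A · (Δh/L) = 0.2047 × 1370 × (6.58/12.10) = 152.5 m³/day.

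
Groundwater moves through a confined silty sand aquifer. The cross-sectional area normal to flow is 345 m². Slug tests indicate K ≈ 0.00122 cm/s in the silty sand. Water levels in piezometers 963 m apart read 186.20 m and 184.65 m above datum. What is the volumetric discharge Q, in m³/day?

0.585

Convert K: 0.00122 cm/s × 864 = 1.054 m/day.
Hydraulic gradient i = (186.20 − 184.65) / 963 = 1.55 / 963 = 0.001610.
Darcy's law: Q = K · A · i = 1.054 × 345.0 × 0.001610 = 0.5853 m³/day.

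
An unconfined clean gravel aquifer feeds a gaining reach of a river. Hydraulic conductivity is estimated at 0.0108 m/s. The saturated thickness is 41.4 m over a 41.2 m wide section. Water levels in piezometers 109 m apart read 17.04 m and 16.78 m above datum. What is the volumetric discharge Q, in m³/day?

Convert K: 0.0108 m/s × 86400 = 933.1 m/day.
Cross-sectional area A = 41.2 × 41.4 = 1706 m².
Hydraulic gradient i = (17.04 − 16.78) / 109 = 0.26 / 109 = 0.002385.
Darcy's law: Q = K · A · i = 933.1 × 1706 × 0.002385 = 3796 m³/day.

3800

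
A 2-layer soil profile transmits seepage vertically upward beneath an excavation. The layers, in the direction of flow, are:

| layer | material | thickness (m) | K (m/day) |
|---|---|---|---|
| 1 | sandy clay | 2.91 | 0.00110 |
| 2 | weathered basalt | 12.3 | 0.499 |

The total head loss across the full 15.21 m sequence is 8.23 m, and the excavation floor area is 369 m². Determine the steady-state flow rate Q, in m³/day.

1.14

Flow is perpendicular to layering, so the layers act in series and the equivalent K is the thickness-weighted harmonic mean.
Total thickness L = 2.91 + 12.3 = 15.21 m.
Σ(b_i/K_i) = 2.91/0.00110 + 12.3/0.499 = 2670 d.
K_eq = L / Σ(b_i/K_i) = 15.21 / 2670 = 0.005696 m/day.
Q = K_eq · A · (Δh/L) = 0.005696 × 369 × (8.23/15.21) = 1.137 m³/day.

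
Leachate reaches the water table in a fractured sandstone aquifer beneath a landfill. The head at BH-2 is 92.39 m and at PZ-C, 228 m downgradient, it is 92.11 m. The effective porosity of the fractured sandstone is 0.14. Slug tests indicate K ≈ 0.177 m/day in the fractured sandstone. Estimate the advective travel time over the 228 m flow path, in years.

Hydraulic gradient i = (92.39 − 92.11) / 228 = 0.28 / 228 = 0.001228.
Darcy flux q = K · i = 0.1770 × 0.001228 = 0.0002174 m/day.
Seepage velocity v = q / n_e = 0.0002174 / 0.14 = 0.001553 m/day.
Travel time t = L / v = 228 / 0.001553 = 1.468e+05 days = 402.0 years.

402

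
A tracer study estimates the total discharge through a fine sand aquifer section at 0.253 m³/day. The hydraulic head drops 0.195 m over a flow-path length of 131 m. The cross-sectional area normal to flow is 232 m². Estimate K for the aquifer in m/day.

0.733

Hydraulic gradient i = Δh / L = 0.195 / 131 = 0.001489.
From Q = K·A·i, K = Q / (A·i) = 0.253 / (232.0 × 0.001489) = 0.7326 m/day.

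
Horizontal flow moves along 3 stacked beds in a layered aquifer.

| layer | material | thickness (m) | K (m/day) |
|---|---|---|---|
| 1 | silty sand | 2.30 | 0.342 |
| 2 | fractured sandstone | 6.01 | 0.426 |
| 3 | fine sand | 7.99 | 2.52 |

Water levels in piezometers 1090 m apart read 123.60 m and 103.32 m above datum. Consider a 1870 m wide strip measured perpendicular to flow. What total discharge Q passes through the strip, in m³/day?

817

Flow is parallel to layering, so each bed carries its own Darcy discharge and the transmissivities add.
Σ(K_i·b_i) = 0.342×2.30 + 0.426×6.01 + 2.52×7.99 = 23.48 m²/day.
Hydraulic gradient i = (123.60 − 103.32) / 1090 = 20.28 / 1090 = 0.01861.
Q = Σ(K_i·b_i) · W · i = 23.48 × 1870 × 0.01861 = 817.0 m³/day.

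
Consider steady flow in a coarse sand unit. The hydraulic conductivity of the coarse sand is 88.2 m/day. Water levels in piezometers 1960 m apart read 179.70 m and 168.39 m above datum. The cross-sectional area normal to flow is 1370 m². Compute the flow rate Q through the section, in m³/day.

Hydraulic gradient i = (179.70 − 168.39) / 1960 = 11.31 / 1960 = 0.005770.
Darcy's law: Q = K · A · i = 88.20 × 1370 × 0.005770 = 697.3 m³/day.

697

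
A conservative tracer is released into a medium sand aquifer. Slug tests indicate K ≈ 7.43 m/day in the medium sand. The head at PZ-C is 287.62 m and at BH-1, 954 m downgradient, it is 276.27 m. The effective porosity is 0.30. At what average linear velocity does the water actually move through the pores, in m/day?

Hydraulic gradient i = (287.62 − 276.27) / 954 = 11.35 / 954 = 0.01190.
Darcy flux q = K · i = 7.430 × 0.01190 = 0.08840 m/day.
Seepage velocity v = q / n_e = 0.08840 / 0.30 = 0.2947 m/day.

0.295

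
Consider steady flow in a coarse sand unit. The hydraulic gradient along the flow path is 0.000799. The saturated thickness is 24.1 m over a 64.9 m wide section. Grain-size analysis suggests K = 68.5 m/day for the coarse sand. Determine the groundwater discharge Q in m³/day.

Cross-sectional area A = 64.9 × 24.1 = 1564 m².
Hydraulic gradient i = 0.000799.
Darcy's law: Q = K · A · i = 68.50 × 1564 × 0.0007990 = 85.60 m³/day.

85.6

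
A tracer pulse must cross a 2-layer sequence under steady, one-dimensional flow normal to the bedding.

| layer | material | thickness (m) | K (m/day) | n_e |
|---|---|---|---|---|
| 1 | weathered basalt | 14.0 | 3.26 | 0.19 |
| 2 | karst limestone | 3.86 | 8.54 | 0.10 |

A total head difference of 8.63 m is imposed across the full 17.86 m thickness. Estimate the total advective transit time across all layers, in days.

1.68

With flow normal to the layers, continuity requires the same specific discharge q through every layer.
Σ(b_i/K_i) = 14.0/3.26 + 3.86/8.54 = 4.746 d.
q = Δh / Σ(b_i/K_i) = 8.63 / 4.746 = 1.818 m/day.
In each layer the seepage velocity is v_i = q/n_i, so the layer transit time is t_i = b_i·n_i / q:
  layer 1 (weathered basalt): t_1 = 14.0 × 0.19 / 1.818 = 1.463 d
  layer 2 (karst limestone): t_2 = 3.86 × 0.10 / 1.818 = 0.2123 d
Total t = Σ t_i = 1.675 days.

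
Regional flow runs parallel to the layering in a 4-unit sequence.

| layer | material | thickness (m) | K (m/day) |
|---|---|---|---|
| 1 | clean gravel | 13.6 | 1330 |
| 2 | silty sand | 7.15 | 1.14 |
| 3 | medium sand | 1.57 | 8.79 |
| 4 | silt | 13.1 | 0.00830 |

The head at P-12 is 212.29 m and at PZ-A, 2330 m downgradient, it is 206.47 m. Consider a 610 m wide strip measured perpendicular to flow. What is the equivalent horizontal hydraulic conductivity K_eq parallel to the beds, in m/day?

Flow is parallel to layering, so each bed carries its own Darcy discharge and the transmissivities add.
Σ(K_i·b_i) = 1330×13.6 + 1.14×7.15 + 8.79×1.57 + 0.00830×13.1 = 18110 m²/day.
Total thickness b = 35.42 m, so K_eq = Σ(K_i·b_i)/b = 511.3 m/day.

511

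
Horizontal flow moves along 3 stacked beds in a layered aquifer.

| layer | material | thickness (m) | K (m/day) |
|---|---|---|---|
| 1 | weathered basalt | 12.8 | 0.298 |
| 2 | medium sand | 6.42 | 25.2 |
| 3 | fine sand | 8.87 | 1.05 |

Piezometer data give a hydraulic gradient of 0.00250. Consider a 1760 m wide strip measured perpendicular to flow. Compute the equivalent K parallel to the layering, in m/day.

6.23

Flow is parallel to layering, so each bed carries its own Darcy discharge and the transmissivities add.
Σ(K_i·b_i) = 0.298×12.8 + 25.2×6.42 + 1.05×8.87 = 174.9 m²/day.
Total thickness b = 28.09 m, so K_eq = Σ(K_i·b_i)/b = 6.227 m/day.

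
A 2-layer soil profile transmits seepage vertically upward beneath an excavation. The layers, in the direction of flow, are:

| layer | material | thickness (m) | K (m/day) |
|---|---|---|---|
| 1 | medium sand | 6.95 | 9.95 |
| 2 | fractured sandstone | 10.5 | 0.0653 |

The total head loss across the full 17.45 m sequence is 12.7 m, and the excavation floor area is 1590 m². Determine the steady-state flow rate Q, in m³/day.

Flow is perpendicular to layering, so the layers act in series and the equivalent K is the thickness-weighted harmonic mean.
Total thickness L = 6.95 + 10.5 = 17.45 m.
Σ(b_i/K_i) = 6.95/9.95 + 10.5/0.0653 = 161.5 d.
K_eq = L / Σ(b_i/K_i) = 17.45 / 161.5 = 0.1081 m/day.
Q = K_eq · A · (Δh/L) = 0.1081 × 1590 × (12.7/17.45) = 125.0 m³/day.

125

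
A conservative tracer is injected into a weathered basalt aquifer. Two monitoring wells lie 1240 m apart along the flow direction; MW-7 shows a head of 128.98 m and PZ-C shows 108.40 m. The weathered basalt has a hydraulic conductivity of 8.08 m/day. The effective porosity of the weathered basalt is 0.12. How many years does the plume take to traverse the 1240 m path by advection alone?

Hydraulic gradient i = (128.98 − 108.40) / 1240 = 20.58 / 1240 = 0.01660.
Darcy flux q = K · i = 8.080 × 0.01660 = 0.1341 m/day.
Seepage velocity v = q / n_e = 0.1341 / 0.12 = 1.118 m/day.
Travel time t = L / v = 1240 / 1.118 = 1110 days = 3.038 years.

3.04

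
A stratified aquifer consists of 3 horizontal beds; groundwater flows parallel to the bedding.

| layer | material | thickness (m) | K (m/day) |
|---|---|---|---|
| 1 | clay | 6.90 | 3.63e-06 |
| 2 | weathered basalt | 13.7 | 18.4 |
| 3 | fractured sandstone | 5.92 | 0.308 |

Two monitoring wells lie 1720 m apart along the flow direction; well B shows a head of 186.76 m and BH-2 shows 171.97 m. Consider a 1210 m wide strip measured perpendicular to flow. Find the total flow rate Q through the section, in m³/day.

2640

Flow is parallel to layering, so each bed carries its own Darcy discharge and the transmissivities add.
Σ(K_i·b_i) = 3.63e-06×6.90 + 18.4×13.7 + 0.308×5.92 = 253.9 m²/day.
Hydraulic gradient i = (186.76 − 171.97) / 1720 = 14.79 / 1720 = 0.008599.
Q = Σ(K_i·b_i) · W · i = 253.9 × 1210 × 0.008599 = 2642 m³/day.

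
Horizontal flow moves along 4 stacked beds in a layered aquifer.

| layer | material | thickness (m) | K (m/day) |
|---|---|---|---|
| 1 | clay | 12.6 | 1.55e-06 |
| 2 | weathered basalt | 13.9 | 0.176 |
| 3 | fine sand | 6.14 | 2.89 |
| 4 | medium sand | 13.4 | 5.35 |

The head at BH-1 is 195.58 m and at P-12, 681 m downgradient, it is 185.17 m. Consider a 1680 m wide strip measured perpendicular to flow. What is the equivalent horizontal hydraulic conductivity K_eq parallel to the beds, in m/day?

Flow is parallel to layering, so each bed carries its own Darcy discharge and the transmissivities add.
Σ(K_i·b_i) = 1.55e-06×12.6 + 0.176×13.9 + 2.89×6.14 + 5.35×13.4 = 91.88 m²/day.
Total thickness b = 46.04 m, so K_eq = Σ(K_i·b_i)/b = 1.996 m/day.

2.00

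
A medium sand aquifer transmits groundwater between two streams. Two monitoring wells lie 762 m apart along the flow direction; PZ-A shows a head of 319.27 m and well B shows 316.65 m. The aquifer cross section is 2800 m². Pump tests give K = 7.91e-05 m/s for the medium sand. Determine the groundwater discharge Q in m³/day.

65.8

Convert K: 7.91e-05 m/s × 86400 = 6.834 m/day.
Hydraulic gradient i = (319.27 − 316.65) / 762 = 2.62 / 762 = 0.003438.
Darcy's law: Q = K · A · i = 6.834 × 2800 × 0.003438 = 65.80 m³/day.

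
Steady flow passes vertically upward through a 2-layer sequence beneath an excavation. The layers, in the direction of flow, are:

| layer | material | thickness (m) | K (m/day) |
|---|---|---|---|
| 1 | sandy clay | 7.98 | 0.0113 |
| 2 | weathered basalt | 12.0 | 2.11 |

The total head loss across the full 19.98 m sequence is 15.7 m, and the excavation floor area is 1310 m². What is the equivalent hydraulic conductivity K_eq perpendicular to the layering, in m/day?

Flow is perpendicular to layering, so the layers act in series and the equivalent K is the thickness-weighted harmonic mean.
Total thickness L = 7.98 + 12.0 = 19.98 m.
Σ(b_i/K_i) = 7.98/0.0113 + 12.0/2.11 = 711.9 d.
K_eq = L / Σ(b_i/K_i) = 19.98 / 711.9 = 0.02807 m/day.

0.0281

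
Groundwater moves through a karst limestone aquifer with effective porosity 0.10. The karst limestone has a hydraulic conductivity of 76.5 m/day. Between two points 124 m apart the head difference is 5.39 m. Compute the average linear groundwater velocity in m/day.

Hydraulic gradient i = Δh / L = 5.39 / 124 = 0.04347.
Darcy flux q = K · i = 76.50 × 0.04347 = 3.325 m/day.
Seepage velocity v = q / n_e = 3.325 / 0.10 = 33.25 m/day.

33.3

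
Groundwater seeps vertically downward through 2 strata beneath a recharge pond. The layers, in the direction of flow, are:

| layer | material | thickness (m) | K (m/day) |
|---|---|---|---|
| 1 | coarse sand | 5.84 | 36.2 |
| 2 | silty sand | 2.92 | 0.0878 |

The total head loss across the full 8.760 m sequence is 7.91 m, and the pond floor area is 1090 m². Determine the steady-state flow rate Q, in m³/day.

258

Flow is perpendicular to layering, so the layers act in series and the equivalent K is the thickness-weighted harmonic mean.
Total thickness L = 5.84 + 2.92 = 8.760 m.
Σ(b_i/K_i) = 5.84/36.2 + 2.92/0.0878 = 33.42 d.
K_eq = L / Σ(b_i/K_i) = 8.760 / 33.42 = 0.2621 m/day.
Q = K_eq · A · (Δh/L) = 0.2621 × 1090 × (7.91/8.760) = 258.0 m³/day.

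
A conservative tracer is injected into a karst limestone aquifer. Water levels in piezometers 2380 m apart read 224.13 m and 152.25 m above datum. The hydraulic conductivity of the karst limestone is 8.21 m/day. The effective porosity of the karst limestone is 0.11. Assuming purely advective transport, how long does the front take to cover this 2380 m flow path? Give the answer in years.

Hydraulic gradient i = (224.13 − 152.25) / 2380 = 71.88 / 2380 = 0.03020.
Darcy flux q = K · i = 8.210 × 0.03020 = 0.2480 m/day.
Seepage velocity v = q / n_e = 0.2480 / 0.11 = 2.254 m/day.
Travel time t = L / v = 2380 / 2.254 = 1056 days = 2.891 years.

2.89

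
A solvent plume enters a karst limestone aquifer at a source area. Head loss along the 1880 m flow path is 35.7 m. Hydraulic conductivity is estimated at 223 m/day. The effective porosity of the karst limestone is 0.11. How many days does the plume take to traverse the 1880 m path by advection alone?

Hydraulic gradient i = Δh / L = 35.7 / 1880 = 0.01899.
Darcy flux q = K · i = 223.0 × 0.01899 = 4.235 m/day.
Seepage velocity v = q / n_e = 4.235 / 0.11 = 38.50 m/day.
Travel time t = L / v = 1880 / 38.50 = 48.84 days.

48.8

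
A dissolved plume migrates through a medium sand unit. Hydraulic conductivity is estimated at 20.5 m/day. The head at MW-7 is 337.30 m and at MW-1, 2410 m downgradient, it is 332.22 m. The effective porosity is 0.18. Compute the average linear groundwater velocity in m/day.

0.240

Hydraulic gradient i = (337.30 − 332.22) / 2410 = 5.08 / 2410 = 0.002108.
Darcy flux q = K · i = 20.50 × 0.002108 = 0.04321 m/day.
Seepage velocity v = q / n_e = 0.04321 / 0.18 = 0.2401 m/day.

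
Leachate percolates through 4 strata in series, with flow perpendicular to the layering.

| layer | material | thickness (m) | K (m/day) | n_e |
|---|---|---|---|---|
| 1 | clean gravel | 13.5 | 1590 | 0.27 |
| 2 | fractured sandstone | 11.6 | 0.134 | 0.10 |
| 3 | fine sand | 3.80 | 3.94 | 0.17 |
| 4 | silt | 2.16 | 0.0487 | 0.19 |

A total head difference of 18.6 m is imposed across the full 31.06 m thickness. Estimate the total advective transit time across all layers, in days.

With flow normal to the layers, continuity requires the same specific discharge q through every layer.
Σ(b_i/K_i) = 13.5/1590 + 11.6/0.134 + 3.80/3.94 + 2.16/0.0487 = 131.9 d.
q = Δh / Σ(b_i/K_i) = 18.6 / 131.9 = 0.1410 m/day.
In each layer the seepage velocity is v_i = q/n_i, so the layer transit time is t_i = b_i·n_i / q:
  layer 1 (clean gravel): t_1 = 13.5 × 0.27 / 0.1410 = 25.85 d
  layer 2 (fractured sandstone): t_2 = 11.6 × 0.10 / 0.1410 = 8.226 d
  layer 3 (fine sand): t_3 = 3.80 × 0.17 / 0.1410 = 4.581 d
  layer 4 (silt): t_4 = 2.16 × 0.19 / 0.1410 = 2.910 d
Total t = Σ t_i = 41.56 days.

41.6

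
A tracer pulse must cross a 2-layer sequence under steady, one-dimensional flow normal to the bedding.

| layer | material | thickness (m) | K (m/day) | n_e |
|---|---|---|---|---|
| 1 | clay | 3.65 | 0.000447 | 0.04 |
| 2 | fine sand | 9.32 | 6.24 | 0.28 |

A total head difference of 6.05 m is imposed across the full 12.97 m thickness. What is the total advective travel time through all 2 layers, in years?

With flow normal to the layers, continuity requires the same specific discharge q through every layer.
Σ(b_i/K_i) = 3.65/0.000447 + 9.32/6.24 = 8167 d.
q = Δh / Σ(b_i/K_i) = 6.05 / 8167 = 0.0007408 m/day.
In each layer the seepage velocity is v_i = q/n_i, so the layer transit time is t_i = b_i·n_i / q:
  layer 1 (clay): t_1 = 3.65 × 0.04 / 0.0007408 = 197.1 d
  layer 2 (fine sand): t_2 = 9.32 × 0.28 / 0.0007408 = 3523 d
Total t = Σ t_i = 3720 days = 10.18 years.

10.2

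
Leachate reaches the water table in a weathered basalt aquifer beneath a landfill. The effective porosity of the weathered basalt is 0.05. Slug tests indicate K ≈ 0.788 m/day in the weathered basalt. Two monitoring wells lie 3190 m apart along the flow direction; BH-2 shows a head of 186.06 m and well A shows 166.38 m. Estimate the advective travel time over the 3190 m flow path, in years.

89.8

Hydraulic gradient i = (186.06 − 166.38) / 3190 = 19.68 / 3190 = 0.006169.
Darcy flux q = K · i = 0.7880 × 0.006169 = 0.004861 m/day.
Seepage velocity v = q / n_e = 0.004861 / 0.05 = 0.09723 m/day.
Travel time t = L / v = 3190 / 0.09723 = 32810 days = 89.83 years.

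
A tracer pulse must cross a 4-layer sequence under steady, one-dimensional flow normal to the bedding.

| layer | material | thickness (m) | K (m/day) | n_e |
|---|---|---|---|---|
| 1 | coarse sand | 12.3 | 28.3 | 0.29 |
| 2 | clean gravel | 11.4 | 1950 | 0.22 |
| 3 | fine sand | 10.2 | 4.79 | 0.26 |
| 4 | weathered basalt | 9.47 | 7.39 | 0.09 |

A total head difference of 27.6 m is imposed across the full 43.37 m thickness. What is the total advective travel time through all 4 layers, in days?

With flow normal to the layers, continuity requires the same specific discharge q through every layer.
Σ(b_i/K_i) = 12.3/28.3 + 11.4/1950 + 10.2/4.79 + 9.47/7.39 = 3.851 d.
q = Δh / Σ(b_i/K_i) = 27.6 / 3.851 = 7.166 m/day.
In each layer the seepage velocity is v_i = q/n_i, so the layer transit time is t_i = b_i·n_i / q:
  layer 1 (coarse sand): t_1 = 12.3 × 0.29 / 7.166 = 0.4977 d
  layer 2 (clean gravel): t_2 = 11.4 × 0.22 / 7.166 = 0.3500 d
  layer 3 (fine sand): t_3 = 10.2 × 0.26 / 7.166 = 0.3701 d
  layer 4 (weathered basalt): t_4 = 9.47 × 0.09 / 7.166 = 0.1189 d
Total t = Σ t_i = 1.337 days.

1.34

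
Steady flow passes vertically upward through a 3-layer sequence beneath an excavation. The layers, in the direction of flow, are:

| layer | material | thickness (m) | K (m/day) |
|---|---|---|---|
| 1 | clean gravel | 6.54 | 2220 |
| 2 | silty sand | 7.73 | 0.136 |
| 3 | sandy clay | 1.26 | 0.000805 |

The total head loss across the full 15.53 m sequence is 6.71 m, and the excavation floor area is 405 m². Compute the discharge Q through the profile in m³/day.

Flow is perpendicular to layering, so the layers act in series and the equivalent K is the thickness-weighted harmonic mean.
Total thickness L = 6.54 + 7.73 + 1.26 = 15.53 m.
Σ(b_i/K_i) = 6.54/2220 + 7.73/0.136 + 1.26/0.000805 = 1622 d.
K_eq = L / Σ(b_i/K_i) = 15.53 / 1622 = 0.009574 m/day.
Q = K_eq · A · (Δh/L) = 0.009574 × 405 × (6.71/15.53) = 1.675 m³/day.

1.68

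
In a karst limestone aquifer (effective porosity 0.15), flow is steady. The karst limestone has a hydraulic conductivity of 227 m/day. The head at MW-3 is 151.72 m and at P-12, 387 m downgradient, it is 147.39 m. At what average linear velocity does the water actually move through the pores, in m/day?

16.9

Hydraulic gradient i = (151.72 − 147.39) / 387 = 4.33 / 387 = 0.01119.
Darcy flux q = K · i = 227.0 × 0.01119 = 2.540 m/day.
Seepage velocity v = q / n_e = 2.540 / 0.15 = 16.93 m/day.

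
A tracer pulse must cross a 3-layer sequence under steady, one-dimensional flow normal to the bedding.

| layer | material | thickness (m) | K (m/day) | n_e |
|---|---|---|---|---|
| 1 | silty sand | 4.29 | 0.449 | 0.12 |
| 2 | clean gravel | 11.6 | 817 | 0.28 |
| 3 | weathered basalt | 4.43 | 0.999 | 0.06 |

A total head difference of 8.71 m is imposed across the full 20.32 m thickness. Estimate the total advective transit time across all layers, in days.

6.48

With flow normal to the layers, continuity requires the same specific discharge q through every layer.
Σ(b_i/K_i) = 4.29/0.449 + 11.6/817 + 4.43/0.999 = 14.00 d.
q = Δh / Σ(b_i/K_i) = 8.71 / 14.00 = 0.6220 m/day.
In each layer the seepage velocity is v_i = q/n_i, so the layer transit time is t_i = b_i·n_i / q:
  layer 1 (silty sand): t_1 = 4.29 × 0.12 / 0.6220 = 0.8277 d
  layer 2 (clean gravel): t_2 = 11.6 × 0.28 / 0.6220 = 5.222 d
  layer 3 (weathered basalt): t_3 = 4.43 × 0.06 / 0.6220 = 0.4273 d
Total t = Σ t_i = 6.477 days.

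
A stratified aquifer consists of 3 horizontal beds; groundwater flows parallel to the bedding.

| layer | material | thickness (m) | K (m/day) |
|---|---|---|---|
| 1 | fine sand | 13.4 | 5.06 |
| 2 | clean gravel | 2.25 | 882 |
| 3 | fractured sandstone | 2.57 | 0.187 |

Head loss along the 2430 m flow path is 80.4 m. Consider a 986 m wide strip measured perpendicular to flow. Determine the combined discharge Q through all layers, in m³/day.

Flow is parallel to layering, so each bed carries its own Darcy discharge and the transmissivities add.
Σ(K_i·b_i) = 5.06×13.4 + 882×2.25 + 0.187×2.57 = 2053 m²/day.
Hydraulic gradient i = Δh / L = 80.4 / 2430 = 0.03309.
Q = Σ(K_i·b_i) · W · i = 2053 × 986 × 0.03309 = 66968 m³/day.

67000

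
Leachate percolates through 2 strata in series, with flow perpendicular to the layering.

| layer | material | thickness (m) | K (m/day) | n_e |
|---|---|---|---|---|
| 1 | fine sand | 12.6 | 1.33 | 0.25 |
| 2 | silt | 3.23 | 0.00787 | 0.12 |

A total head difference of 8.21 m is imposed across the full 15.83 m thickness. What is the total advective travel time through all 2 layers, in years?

With flow normal to the layers, continuity requires the same specific discharge q through every layer.
Σ(b_i/K_i) = 12.6/1.33 + 3.23/0.00787 = 419.9 d.
q = Δh / Σ(b_i/K_i) = 8.21 / 419.9 = 0.01955 m/day.
In each layer the seepage velocity is v_i = q/n_i, so the layer transit time is t_i = b_i·n_i / q:
  layer 1 (fine sand): t_1 = 12.6 × 0.25 / 0.01955 = 161.1 d
  layer 2 (silt): t_2 = 3.23 × 0.12 / 0.01955 = 19.82 d
Total t = Σ t_i = 180.9 days = 0.4954 years.

0.495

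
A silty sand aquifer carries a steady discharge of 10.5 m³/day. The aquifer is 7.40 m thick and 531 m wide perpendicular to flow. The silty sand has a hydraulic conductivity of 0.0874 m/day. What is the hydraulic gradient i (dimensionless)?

Cross-sectional area A = 531 × 7.40 = 3929 m².
From Q = K·A·i, i = Q / (K·A) = 10.5 / (0.08740 × 3929) = 0.03057.

0.0306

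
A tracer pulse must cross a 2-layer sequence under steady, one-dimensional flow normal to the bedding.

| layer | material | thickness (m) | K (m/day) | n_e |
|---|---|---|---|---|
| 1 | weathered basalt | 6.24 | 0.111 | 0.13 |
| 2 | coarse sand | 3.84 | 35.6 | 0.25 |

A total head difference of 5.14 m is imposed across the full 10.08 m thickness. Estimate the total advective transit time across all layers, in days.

With flow normal to the layers, continuity requires the same specific discharge q through every layer.
Σ(b_i/K_i) = 6.24/0.111 + 3.84/35.6 = 56.32 d.
q = Δh / Σ(b_i/K_i) = 5.14 / 56.32 = 0.09126 m/day.
In each layer the seepage velocity is v_i = q/n_i, so the layer transit time is t_i = b_i·n_i / q:
  layer 1 (weathered basalt): t_1 = 6.24 × 0.13 / 0.09126 = 8.889 d
  layer 2 (coarse sand): t_2 = 3.84 × 0.25 / 0.09126 = 10.52 d
Total t = Σ t_i = 19.41 days.

19.4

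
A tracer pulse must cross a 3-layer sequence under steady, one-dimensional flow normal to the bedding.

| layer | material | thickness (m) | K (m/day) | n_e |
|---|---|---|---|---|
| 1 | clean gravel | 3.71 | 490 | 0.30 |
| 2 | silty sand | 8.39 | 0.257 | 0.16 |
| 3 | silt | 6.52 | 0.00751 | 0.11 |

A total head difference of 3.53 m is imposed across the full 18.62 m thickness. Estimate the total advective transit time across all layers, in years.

2.22

With flow normal to the layers, continuity requires the same specific discharge q through every layer.
Σ(b_i/K_i) = 3.71/490 + 8.39/0.257 + 6.52/0.00751 = 900.8 d.
q = Δh / Σ(b_i/K_i) = 3.53 / 900.8 = 0.003919 m/day.
In each layer the seepage velocity is v_i = q/n_i, so the layer transit time is t_i = b_i·n_i / q:
  layer 1 (clean gravel): t_1 = 3.71 × 0.30 / 0.003919 = 284.0 d
  layer 2 (silty sand): t_2 = 8.39 × 0.16 / 0.003919 = 342.6 d
  layer 3 (silt): t_3 = 6.52 × 0.11 / 0.003919 = 183.0 d
Total t = Σ t_i = 809.6 days = 2.217 years.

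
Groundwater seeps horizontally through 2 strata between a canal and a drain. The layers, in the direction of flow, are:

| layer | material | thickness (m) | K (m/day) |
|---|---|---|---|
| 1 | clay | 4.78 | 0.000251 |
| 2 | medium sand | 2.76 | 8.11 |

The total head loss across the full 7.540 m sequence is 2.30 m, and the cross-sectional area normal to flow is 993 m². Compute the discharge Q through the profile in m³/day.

Flow is perpendicular to layering, so the layers act in series and the equivalent K is the thickness-weighted harmonic mean.
Total thickness L = 4.78 + 2.76 = 7.540 m.
Σ(b_i/K_i) = 4.78/0.000251 + 2.76/8.11 = 19044 d.
K_eq = L / Σ(b_i/K_i) = 7.540 / 19044 = 0.0003959 m/day.
Q = K_eq · A · (Δh/L) = 0.0003959 × 993 × (2.30/7.540) = 0.1199 m³/day.

0.120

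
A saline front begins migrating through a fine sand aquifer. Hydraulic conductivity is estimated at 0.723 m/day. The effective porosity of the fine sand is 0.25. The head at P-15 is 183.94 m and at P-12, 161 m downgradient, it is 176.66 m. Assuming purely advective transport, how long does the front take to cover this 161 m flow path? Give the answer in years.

Hydraulic gradient i = (183.94 − 176.66) / 161 = 7.28 / 161 = 0.04522.
Darcy flux q = K · i = 0.7230 × 0.04522 = 0.03269 m/day.
Seepage velocity v = q / n_e = 0.03269 / 0.25 = 0.1308 m/day.
Travel time t = L / v = 161 / 0.1308 = 1231 days = 3.371 years.

3.37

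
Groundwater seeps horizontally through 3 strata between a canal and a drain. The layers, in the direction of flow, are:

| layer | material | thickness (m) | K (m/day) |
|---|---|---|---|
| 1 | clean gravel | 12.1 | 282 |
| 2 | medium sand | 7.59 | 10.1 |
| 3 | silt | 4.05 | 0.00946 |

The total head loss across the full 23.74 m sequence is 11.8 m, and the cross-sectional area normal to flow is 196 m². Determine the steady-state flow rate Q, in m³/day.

5.39

Flow is perpendicular to layering, so the layers act in series and the equivalent K is the thickness-weighted harmonic mean.
Total thickness L = 12.1 + 7.59 + 4.05 = 23.74 m.
Σ(b_i/K_i) = 12.1/282 + 7.59/10.1 + 4.05/0.00946 = 428.9 d.
K_eq = L / Σ(b_i/K_i) = 23.74 / 428.9 = 0.05535 m/day.
Q = K_eq · A · (Δh/L) = 0.05535 × 196 × (11.8/23.74) = 5.392 m³/day.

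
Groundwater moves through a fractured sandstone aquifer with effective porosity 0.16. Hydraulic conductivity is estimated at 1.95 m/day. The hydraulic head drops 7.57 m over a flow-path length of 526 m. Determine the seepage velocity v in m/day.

0.175

Hydraulic gradient i = Δh / L = 7.57 / 526 = 0.01439.
Darcy flux q = K · i = 1.950 × 0.01439 = 0.02806 m/day.
Seepage velocity v = q / n_e = 0.02806 / 0.16 = 0.1754 m/day.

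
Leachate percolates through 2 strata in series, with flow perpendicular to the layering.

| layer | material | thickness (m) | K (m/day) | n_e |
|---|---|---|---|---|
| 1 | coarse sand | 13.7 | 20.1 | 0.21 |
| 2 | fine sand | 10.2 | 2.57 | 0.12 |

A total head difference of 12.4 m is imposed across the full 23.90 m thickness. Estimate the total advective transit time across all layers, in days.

1.54

With flow normal to the layers, continuity requires the same specific discharge q through every layer.
Σ(b_i/K_i) = 13.7/20.1 + 10.2/2.57 = 4.650 d.
q = Δh / Σ(b_i/K_i) = 12.4 / 4.650 = 2.666 m/day.
In each layer the seepage velocity is v_i = q/n_i, so the layer transit time is t_i = b_i·n_i / q:
  layer 1 (coarse sand): t_1 = 13.7 × 0.21 / 2.666 = 1.079 d
  layer 2 (fine sand): t_2 = 10.2 × 0.12 / 2.666 = 0.4590 d
Total t = Σ t_i = 1.538 days.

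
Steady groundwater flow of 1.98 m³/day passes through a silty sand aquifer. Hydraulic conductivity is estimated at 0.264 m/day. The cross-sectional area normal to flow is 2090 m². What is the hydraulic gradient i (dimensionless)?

From Q = K·A·i, i = Q / (K·A) = 1.98 / (0.2640 × 2090) = 0.003589.

0.00359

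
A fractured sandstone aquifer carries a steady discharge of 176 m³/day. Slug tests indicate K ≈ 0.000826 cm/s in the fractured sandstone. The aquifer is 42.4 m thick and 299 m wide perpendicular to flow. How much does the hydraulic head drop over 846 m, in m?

Convert K: 0.000826 cm/s × 864 = 0.7137 m/day.
Cross-sectional area A = 299 × 42.4 = 12678 m².
From Q = K·A·i, i = Q / (K·A) = 176 / (0.7137 × 12678) = 0.01945.
Head loss Δh = i · L = 0.01945 × 846 = 16.46 m.

16.5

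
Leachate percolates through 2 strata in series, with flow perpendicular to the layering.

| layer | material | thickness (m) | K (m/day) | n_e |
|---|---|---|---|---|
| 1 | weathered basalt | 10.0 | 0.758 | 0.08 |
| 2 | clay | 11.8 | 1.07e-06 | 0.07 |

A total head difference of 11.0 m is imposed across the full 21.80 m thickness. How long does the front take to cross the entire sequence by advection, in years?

With flow normal to the layers, continuity requires the same specific discharge q through every layer.
Σ(b_i/K_i) = 10.0/0.758 + 11.8/1.07e-06 = 1.103e+07 d.
q = Δh / Σ(b_i/K_i) = 11.0 / 1.103e+07 = 9.975e-07 m/day.
In each layer the seepage velocity is v_i = q/n_i, so the layer transit time is t_i = b_i·n_i / q:
  layer 1 (weathered basalt): t_1 = 10.0 × 0.08 / 9.975e-07 = 8.020e+05 d
  layer 2 (clay): t_2 = 11.8 × 0.07 / 9.975e-07 = 8.281e+05 d
Total t = Σ t_i = 1.630e+06 days = 4463 years.

4460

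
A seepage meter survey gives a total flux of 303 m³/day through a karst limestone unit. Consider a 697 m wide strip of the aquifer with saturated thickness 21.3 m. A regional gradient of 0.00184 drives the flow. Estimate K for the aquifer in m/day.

11.1

Cross-sectional area A = 697 × 21.3 = 14846 m².
Hydraulic gradient i = 0.00184.
From Q = K·A·i, K = Q / (A·i) = 303 / (14846 × 0.001840) = 11.09 m/day.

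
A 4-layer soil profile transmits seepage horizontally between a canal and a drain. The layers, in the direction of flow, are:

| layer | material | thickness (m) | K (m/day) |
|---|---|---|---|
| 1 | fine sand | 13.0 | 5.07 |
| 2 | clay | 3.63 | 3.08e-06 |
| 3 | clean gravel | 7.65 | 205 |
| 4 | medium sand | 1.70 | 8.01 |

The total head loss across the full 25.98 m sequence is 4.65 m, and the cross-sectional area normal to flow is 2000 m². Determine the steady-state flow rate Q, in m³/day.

Flow is perpendicular to layering, so the layers act in series and the equivalent K is the thickness-weighted harmonic mean.
Total thickness L = 13.0 + 3.63 + 7.65 + 1.70 = 25.98 m.
Σ(b_i/K_i) = 13.0/5.07 + 3.63/3.08e-06 + 7.65/205 + 1.70/8.01 = 1.179e+06 d.
K_eq = L / Σ(b_i/K_i) = 25.98 / 1.179e+06 = 2.204e-05 m/day.
Q = K_eq · A · (Δh/L) = 2.204e-05 × 2000 × (4.65/25.98) = 0.007891 m³/day.

0.00789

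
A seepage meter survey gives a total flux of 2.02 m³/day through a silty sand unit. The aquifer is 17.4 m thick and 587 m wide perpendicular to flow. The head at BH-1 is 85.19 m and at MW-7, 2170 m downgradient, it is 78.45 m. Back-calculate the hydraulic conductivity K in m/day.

Cross-sectional area A = 587 × 17.4 = 10214 m².
Hydraulic gradient i = (85.19 − 78.45) / 2170 = 6.74 / 2170 = 0.003106.
From Q = K·A·i, K = Q / (A·i) = 2.02 / (10214 × 0.003106) = 0.06367 m/day.

0.0637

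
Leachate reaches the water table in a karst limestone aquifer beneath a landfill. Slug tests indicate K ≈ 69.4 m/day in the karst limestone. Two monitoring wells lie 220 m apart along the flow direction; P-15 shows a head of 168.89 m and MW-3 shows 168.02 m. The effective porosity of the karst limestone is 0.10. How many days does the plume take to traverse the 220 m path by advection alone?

80.2

Hydraulic gradient i = (168.89 − 168.02) / 220 = 0.87 / 220 = 0.003955.
Darcy flux q = K · i = 69.40 × 0.003955 = 0.2744 m/day.
Seepage velocity v = q / n_e = 0.2744 / 0.10 = 2.744 m/day.
Travel time t = L / v = 220 / 2.744 = 80.16 days.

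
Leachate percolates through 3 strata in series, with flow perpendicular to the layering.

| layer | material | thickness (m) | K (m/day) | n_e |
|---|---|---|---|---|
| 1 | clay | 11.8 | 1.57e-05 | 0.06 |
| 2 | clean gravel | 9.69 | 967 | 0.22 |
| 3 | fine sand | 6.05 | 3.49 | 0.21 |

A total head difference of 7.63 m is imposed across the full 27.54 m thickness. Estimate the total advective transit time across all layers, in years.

With flow normal to the layers, continuity requires the same specific discharge q through every layer.
Σ(b_i/K_i) = 11.8/1.57e-05 + 9.69/967 + 6.05/3.49 = 7.516e+05 d.
q = Δh / Σ(b_i/K_i) = 7.63 / 7.516e+05 = 1.015e-05 m/day.
In each layer the seepage velocity is v_i = q/n_i, so the layer transit time is t_i = b_i·n_i / q:
  layer 1 (clay): t_1 = 11.8 × 0.06 / 1.015e-05 = 69742 d
  layer 2 (clean gravel): t_2 = 9.69 × 0.22 / 1.015e-05 = 2.100e+05 d
  layer 3 (fine sand): t_3 = 6.05 × 0.21 / 1.015e-05 = 1.252e+05 d
Total t = Σ t_i = 4.049e+05 days = 1109 years.

1110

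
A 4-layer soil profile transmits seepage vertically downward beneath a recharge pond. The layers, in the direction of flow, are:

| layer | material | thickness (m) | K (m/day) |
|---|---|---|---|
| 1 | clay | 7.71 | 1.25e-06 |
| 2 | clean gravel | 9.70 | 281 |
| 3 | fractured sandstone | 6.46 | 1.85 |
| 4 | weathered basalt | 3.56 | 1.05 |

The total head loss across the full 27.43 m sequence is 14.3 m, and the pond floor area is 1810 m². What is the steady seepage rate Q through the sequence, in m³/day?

0.00420

Flow is perpendicular to layering, so the layers act in series and the equivalent K is the thickness-weighted harmonic mean.
Total thickness L = 7.71 + 9.70 + 6.46 + 3.56 = 27.43 m.
Σ(b_i/K_i) = 7.71/1.25e-06 + 9.70/281 + 6.46/1.85 + 3.56/1.05 = 6.168e+06 d.
K_eq = L / Σ(b_i/K_i) = 27.43 / 6.168e+06 = 4.447e-06 m/day.
Q = K_eq · A · (Δh/L) = 4.447e-06 × 1810 × (14.3/27.43) = 0.004196 m³/day.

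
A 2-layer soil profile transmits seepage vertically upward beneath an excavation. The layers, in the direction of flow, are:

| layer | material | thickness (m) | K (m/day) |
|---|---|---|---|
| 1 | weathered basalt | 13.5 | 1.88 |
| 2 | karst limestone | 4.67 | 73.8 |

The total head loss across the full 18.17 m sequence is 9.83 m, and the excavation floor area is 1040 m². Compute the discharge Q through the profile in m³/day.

1410

Flow is perpendicular to layering, so the layers act in series and the equivalent K is the thickness-weighted harmonic mean.
Total thickness L = 13.5 + 4.67 = 18.17 m.
Σ(b_i/K_i) = 13.5/1.88 + 4.67/73.8 = 7.244 d.
K_eq = L / Σ(b_i/K_i) = 18.17 / 7.244 = 2.508 m/day.
Q = K_eq · A · (Δh/L) = 2.508 × 1040 × (9.83/18.17) = 1411 m³/day.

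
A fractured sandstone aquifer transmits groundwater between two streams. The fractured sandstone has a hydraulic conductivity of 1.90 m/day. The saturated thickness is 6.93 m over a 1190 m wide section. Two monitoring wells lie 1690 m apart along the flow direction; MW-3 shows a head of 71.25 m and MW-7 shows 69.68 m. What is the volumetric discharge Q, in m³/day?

14.6

Cross-sectional area A = 1190 × 6.93 = 8247 m².
Hydraulic gradient i = (71.25 − 69.68) / 1690 = 1.57 / 1690 = 0.0009290.
Darcy's law: Q = K · A · i = 1.900 × 8247 × 0.0009290 = 14.56 m³/day.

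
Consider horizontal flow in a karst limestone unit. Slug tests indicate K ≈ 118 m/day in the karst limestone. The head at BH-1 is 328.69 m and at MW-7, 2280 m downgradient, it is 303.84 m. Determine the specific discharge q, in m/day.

Hydraulic gradient i = (328.69 − 303.84) / 2280 = 24.85 / 2280 = 0.01090.
Specific discharge q = K · i = 118.0 × 0.01090 = 1.286 m/day.

1.29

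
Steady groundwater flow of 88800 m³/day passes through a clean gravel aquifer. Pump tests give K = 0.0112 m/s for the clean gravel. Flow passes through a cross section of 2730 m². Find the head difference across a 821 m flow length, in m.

Convert K: 0.0112 m/s × 86400 = 967.7 m/day.
From Q = K·A·i, i = Q / (K·A) = 88800 / (967.7 × 2730) = 0.03361.
Head loss Δh = i · L = 0.03361 × 821 = 27.60 m.

27.6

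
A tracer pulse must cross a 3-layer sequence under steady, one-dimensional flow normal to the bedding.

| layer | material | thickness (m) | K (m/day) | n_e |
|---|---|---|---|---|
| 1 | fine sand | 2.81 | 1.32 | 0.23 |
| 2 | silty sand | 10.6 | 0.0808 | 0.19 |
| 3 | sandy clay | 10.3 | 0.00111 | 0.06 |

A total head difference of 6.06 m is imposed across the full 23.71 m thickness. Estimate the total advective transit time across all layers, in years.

With flow normal to the layers, continuity requires the same specific discharge q through every layer.
Σ(b_i/K_i) = 2.81/1.32 + 10.6/0.0808 + 10.3/0.00111 = 9413 d.
q = Δh / Σ(b_i/K_i) = 6.06 / 9413 = 0.0006438 m/day.
In each layer the seepage velocity is v_i = q/n_i, so the layer transit time is t_i = b_i·n_i / q:
  layer 1 (fine sand): t_1 = 2.81 × 0.23 / 0.0006438 = 1004 d
  layer 2 (silty sand): t_2 = 10.6 × 0.19 / 0.0006438 = 3128 d
  layer 3 (sandy clay): t_3 = 10.3 × 0.06 / 0.0006438 = 959.9 d
Total t = Σ t_i = 5092 days = 13.94 years.

13.9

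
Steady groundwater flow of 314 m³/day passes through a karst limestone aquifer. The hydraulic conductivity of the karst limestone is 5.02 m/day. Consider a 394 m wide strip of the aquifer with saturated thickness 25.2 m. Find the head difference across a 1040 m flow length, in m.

6.55

Cross-sectional area A = 394 × 25.2 = 9929 m².
From Q = K·A·i, i = Q / (K·A) = 314 / (5.020 × 9929) = 0.006300.
Head loss Δh = i · L = 0.006300 × 1040 = 6.552 m.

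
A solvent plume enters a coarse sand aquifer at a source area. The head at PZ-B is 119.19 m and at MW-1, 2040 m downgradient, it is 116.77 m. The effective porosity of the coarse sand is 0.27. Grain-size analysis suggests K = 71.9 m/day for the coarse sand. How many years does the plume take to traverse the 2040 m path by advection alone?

Hydraulic gradient i = (119.19 − 116.77) / 2040 = 2.42 / 2040 = 0.001186.
Darcy flux q = K · i = 71.90 × 0.001186 = 0.08529 m/day.
Seepage velocity v = q / n_e = 0.08529 / 0.27 = 0.3159 m/day.
Travel time t = L / v = 2040 / 0.3159 = 6458 days = 17.68 years.

17.7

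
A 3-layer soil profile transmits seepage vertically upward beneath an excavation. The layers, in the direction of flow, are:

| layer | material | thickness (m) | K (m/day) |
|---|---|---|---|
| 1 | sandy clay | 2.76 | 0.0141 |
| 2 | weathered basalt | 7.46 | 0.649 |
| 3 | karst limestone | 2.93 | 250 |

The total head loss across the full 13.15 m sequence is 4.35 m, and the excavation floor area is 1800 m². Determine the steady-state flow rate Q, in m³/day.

37.8

Flow is perpendicular to layering, so the layers act in series and the equivalent K is the thickness-weighted harmonic mean.
Total thickness L = 2.76 + 7.46 + 2.93 = 13.15 m.
Σ(b_i/K_i) = 2.76/0.0141 + 7.46/0.649 + 2.93/250 = 207.3 d.
K_eq = L / Σ(b_i/K_i) = 13.15 / 207.3 = 0.06345 m/day.
Q = K_eq · A · (Δh/L) = 0.06345 × 1800 × (4.35/13.15) = 37.78 m³/day.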